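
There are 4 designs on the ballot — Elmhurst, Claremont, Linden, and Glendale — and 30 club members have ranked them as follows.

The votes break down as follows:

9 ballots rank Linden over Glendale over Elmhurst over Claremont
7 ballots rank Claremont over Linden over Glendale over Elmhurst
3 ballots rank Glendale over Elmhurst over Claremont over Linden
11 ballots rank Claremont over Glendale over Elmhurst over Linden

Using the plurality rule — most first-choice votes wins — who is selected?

Claremont

First-place vote totals:
  Elmhurst: 0
  Claremont: 18
  Linden: 9
  Glendale: 3
Claremont has the most first-place votes.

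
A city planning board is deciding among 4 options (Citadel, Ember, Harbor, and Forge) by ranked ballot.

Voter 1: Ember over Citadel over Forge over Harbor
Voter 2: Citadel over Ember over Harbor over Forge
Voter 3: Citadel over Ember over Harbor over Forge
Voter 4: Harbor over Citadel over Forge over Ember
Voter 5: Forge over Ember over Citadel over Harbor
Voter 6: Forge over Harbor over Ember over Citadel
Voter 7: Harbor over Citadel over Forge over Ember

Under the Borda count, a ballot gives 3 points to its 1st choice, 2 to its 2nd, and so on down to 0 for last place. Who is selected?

Borda scores:
  Citadel: 2 + 3 + 3 + 2 + 1 + 0 + 2 = 13
  Ember: 3 + 2 + 2 + 0 + 2 + 1 + 0 = 10
  Harbor: 0 + 1 + 1 + 3 + 0 + 2 + 3 = 10
  Forge: 1 + 0 + 0 + 1 + 3 + 3 + 1 = 9
Citadel has the highest total.

Citadel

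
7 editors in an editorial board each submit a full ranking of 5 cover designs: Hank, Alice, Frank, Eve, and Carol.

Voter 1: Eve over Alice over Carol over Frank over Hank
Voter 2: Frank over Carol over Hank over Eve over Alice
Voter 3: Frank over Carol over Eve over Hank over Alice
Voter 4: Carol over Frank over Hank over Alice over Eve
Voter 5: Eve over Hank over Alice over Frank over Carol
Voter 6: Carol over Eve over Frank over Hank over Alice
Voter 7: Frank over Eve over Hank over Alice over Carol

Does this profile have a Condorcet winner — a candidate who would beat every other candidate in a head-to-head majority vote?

Yes

Head-to-head results (7 voters total):
Hank vs Alice: Hank wins 6–1.
Hank vs Frank: Frank wins 6–1.
Hank vs Eve: Eve wins 5–2.
Hank vs Carol: Carol wins 5–2.
Alice vs Frank: Frank wins 5–2.
Alice vs Eve: Eve wins 6–1.
Alice vs Carol: Carol wins 4–3.
Frank vs Eve: Frank wins 4–3.
Frank vs Carol: Frank wins 4–3.
Eve vs Carol: Carol wins 4–3.
Frank beats each rival — Hank (6–1), Alice (5–2), Eve (4–3), Carol (4–3) — so Frank is the Condorcet winner.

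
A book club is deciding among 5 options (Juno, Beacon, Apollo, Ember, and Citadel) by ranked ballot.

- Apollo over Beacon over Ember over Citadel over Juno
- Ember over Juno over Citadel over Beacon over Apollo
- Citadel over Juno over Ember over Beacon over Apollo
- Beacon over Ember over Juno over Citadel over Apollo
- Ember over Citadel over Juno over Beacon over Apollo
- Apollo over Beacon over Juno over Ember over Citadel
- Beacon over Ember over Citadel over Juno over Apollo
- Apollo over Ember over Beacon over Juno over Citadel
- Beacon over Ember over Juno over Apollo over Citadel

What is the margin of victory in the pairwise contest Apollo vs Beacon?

Ballots ranking Apollo above Beacon: 3.
Ballots ranking Beacon above Apollo: 6.
Beacon wins 6–3, a margin of 3.

3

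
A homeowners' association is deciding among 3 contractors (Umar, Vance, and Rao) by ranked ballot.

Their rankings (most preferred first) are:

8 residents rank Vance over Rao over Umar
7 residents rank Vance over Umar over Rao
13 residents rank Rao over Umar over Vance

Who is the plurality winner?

Vance

First-place vote totals:
  Umar: 0
  Vance: 15
  Rao: 13
Vance has the most first-place votes.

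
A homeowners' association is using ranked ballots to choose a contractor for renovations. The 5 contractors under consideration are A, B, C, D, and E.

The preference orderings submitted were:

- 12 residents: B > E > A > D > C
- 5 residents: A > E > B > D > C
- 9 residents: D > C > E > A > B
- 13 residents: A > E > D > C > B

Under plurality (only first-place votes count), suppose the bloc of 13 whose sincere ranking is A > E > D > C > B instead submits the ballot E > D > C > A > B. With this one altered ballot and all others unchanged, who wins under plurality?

First-place totals with the altered ballot: A 5, B 12, C 0, D 9, E 13.
The switch changes the winner from A to E.

E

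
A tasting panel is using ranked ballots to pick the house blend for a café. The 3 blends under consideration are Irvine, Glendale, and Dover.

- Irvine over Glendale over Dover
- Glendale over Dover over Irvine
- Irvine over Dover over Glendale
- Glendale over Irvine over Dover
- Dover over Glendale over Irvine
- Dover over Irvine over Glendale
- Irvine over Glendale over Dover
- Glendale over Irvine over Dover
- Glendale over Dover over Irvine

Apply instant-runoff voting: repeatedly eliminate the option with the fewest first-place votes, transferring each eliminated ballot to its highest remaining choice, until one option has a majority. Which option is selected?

Glendale

Round 1: Glendale 4, Irvine 3, Dover 2. Dover has the fewest and is eliminated.
Round 2: Glendale 5, Irvine 4. Glendale has a majority.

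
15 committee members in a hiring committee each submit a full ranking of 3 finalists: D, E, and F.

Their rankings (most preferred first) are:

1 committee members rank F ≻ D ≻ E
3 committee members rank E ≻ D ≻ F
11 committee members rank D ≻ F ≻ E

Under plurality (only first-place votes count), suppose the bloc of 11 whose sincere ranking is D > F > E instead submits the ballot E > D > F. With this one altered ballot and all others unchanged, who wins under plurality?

First-place totals with the altered ballot: D 0, E 14, F 1.
The switch changes the winner from D to E.

E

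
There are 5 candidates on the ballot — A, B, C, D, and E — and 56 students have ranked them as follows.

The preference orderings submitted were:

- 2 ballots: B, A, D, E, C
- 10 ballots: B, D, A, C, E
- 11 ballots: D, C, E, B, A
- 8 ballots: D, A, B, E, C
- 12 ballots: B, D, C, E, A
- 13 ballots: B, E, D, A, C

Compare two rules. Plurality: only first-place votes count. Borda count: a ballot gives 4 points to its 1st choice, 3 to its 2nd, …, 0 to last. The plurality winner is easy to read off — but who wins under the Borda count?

Plurality first-place counts: A 0, B 37, C 0, D 19, E 0 → B.
Borda totals: A 63, B 175, C 67, D 172, E 83 → B.

B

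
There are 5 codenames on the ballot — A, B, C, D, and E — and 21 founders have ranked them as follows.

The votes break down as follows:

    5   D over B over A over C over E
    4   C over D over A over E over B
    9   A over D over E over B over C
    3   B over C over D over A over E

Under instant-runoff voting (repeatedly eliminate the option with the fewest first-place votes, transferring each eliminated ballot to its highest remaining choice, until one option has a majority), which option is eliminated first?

E

Round 1: A 9, D 5, C 4, B 3, E 0. E has the fewest and is eliminated.
Round 2: A 9, D 5, C 4, B 3. B has the fewest and is eliminated.
Round 3: A 9, C 7, D 5. D has the fewest and is eliminated.
Round 4: A 14, C 7. A has a majority.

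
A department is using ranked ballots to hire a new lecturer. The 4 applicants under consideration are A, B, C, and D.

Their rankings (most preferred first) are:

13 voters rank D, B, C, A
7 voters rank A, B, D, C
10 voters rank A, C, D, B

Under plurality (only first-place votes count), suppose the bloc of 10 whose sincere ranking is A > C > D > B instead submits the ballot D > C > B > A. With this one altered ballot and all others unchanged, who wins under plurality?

D

First-place totals with the altered ballot: A 7, B 0, C 0, D 23.
The switch changes the winner from A to D.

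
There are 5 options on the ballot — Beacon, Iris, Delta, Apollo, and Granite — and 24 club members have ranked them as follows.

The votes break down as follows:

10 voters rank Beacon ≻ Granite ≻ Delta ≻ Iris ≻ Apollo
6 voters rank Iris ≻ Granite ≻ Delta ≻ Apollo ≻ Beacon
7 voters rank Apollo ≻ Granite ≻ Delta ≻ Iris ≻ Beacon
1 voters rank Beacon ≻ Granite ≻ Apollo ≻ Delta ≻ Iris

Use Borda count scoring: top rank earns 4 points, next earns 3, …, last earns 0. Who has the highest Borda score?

Borda scores:
  Beacon: 10·4 + 6·0 + 7·0 + 4 = 44
  Iris: 10·1 + 6·4 + 7·1 + 0 = 41
  Delta: 10·2 + 6·2 + 7·2 + 1 = 47
  Apollo: 10·0 + 6·1 + 7·4 + 2 = 36
  Granite: 10·3 + 6·3 + 7·3 + 3 = 72
Granite has the highest total.

Granite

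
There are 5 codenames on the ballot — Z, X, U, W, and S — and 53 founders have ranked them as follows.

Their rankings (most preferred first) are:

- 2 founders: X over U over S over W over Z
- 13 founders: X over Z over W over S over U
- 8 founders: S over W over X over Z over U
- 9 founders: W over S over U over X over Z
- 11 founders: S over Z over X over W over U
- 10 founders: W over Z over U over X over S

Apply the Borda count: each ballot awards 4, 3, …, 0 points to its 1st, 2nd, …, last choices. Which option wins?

W

Borda scores:
  Z: 2·0 + 13·3 + 8·1 + 9·0 + 11·3 + 10·3 = 110
  X: 2·4 + 13·4 + 8·2 + 9·1 + 11·2 + 10·1 = 117
  U: 2·3 + 13·0 + 8·0 + 9·2 + 11·0 + 10·2 = 44
  W: 2·1 + 13·2 + 8·3 + 9·4 + 11·1 + 10·4 = 139
  S: 2·2 + 13·1 + 8·4 + 9·3 + 11·4 + 10·0 = 120
W has the highest total.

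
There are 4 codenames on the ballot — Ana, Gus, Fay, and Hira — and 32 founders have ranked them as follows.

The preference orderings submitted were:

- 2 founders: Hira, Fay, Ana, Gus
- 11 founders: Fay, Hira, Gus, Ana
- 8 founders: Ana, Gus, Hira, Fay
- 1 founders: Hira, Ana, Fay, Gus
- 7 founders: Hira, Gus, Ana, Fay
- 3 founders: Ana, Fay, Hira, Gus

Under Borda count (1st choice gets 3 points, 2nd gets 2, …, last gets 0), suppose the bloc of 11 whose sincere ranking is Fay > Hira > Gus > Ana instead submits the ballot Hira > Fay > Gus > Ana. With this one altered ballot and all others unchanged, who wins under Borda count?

Borda totals with the altered ballot: Ana 44, Gus 41, Fay 33, Hira 74.
The winner is unchanged: still Hira.

Hira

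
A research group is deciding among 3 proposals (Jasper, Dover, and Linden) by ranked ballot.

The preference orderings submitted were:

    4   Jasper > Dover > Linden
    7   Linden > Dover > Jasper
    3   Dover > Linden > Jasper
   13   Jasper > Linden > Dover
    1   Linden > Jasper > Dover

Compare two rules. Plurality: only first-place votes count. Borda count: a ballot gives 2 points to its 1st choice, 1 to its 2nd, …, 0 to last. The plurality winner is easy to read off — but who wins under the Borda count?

Jasper

Plurality first-place counts: Jasper 17, Dover 3, Linden 8 → Jasper.
Borda totals: Jasper 35, Dover 17, Linden 32 → Jasper.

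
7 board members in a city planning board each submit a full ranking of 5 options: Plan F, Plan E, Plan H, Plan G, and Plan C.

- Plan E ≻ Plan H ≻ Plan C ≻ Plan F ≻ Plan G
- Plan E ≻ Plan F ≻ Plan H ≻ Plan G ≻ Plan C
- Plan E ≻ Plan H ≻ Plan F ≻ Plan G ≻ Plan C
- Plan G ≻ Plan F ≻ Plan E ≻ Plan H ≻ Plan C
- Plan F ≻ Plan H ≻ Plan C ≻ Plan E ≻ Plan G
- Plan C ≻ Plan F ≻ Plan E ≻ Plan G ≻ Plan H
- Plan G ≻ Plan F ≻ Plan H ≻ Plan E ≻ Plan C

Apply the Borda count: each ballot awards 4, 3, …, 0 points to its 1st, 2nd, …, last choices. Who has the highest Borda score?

Borda scores:
  Plan F: 1 + 3 + 2 + 3 + 4 + 3 + 3 = 19
  Plan E: 4 + 4 + 4 + 2 + 1 + 2 + 1 = 18
  Plan H: 3 + 2 + 3 + 1 + 3 + 0 + 2 = 14
  Plan G: 0 + 1 + 1 + 4 + 0 + 1 + 4 = 11
  Plan C: 2 + 0 + 0 + 0 + 2 + 4 + 0 = 8
Plan F has the highest total.

Plan F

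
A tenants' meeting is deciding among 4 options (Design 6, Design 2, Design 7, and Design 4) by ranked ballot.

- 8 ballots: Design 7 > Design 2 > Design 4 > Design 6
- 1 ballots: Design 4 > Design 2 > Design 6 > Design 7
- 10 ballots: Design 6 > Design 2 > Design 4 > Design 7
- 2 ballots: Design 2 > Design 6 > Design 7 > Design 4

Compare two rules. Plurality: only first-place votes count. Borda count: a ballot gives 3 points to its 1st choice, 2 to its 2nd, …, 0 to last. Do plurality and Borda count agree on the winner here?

No

Plurality first-place counts: Design 6 10, Design 2 2, Design 7 8, Design 4 1 → Design 6.
Borda totals: Design 6 35, Design 2 44, Design 7 26, Design 4 21 → Design 2.
The two rules disagree: plurality picks Design 6, Borda picks Design 2.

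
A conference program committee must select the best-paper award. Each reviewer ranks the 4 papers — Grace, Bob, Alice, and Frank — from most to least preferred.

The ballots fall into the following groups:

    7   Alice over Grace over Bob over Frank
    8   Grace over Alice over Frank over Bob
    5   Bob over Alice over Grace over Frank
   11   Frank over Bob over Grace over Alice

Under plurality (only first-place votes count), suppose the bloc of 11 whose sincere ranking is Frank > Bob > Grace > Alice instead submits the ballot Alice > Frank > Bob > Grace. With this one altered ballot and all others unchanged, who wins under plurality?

Alice

First-place totals with the altered ballot: Grace 8, Bob 5, Alice 18, Frank 0.
The switch changes the winner from Frank to Alice.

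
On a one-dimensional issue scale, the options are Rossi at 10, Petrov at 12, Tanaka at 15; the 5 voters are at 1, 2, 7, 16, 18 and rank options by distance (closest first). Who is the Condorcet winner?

With single-peaked preferences on a line, the Condorcet winner is the candidate closest to the median voter.
The median voter (position 7) is closest to Rossi at 10.
Check: Rossi vs Petrov — voters closer to Rossi: 3 of 5.

Rossi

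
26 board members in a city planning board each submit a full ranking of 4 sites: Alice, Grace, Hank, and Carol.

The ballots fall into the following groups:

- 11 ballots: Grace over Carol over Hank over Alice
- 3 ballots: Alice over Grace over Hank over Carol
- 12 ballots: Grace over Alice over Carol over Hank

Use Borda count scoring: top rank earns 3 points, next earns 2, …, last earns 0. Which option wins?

Grace

Borda scores:
  Alice: 11·0 + 3·3 + 12·2 = 33
  Grace: 11·3 + 3·2 + 12·3 = 75
  Hank: 11·1 + 3·1 + 12·0 = 14
  Carol: 11·2 + 3·0 + 12·1 = 34
Grace has the highest total.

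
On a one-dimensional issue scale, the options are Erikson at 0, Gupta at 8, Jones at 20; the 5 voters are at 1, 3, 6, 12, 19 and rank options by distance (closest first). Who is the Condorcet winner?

Gupta

With single-peaked preferences on a line, the Condorcet winner is the candidate closest to the median voter.
The median voter (position 6) is closest to Gupta at 8.
Check: Gupta vs Erikson — voters closer to Gupta: 3 of 5.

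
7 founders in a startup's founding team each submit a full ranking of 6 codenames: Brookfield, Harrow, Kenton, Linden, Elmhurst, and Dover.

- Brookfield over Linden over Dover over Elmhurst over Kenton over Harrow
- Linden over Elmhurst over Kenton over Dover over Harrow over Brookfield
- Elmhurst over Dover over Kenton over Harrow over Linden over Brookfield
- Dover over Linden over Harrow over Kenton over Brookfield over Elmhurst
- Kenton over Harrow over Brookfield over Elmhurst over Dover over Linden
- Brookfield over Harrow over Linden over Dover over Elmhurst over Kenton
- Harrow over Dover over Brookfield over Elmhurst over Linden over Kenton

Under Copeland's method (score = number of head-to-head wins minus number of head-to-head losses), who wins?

Dover

Pairwise results:
  Brookfield vs Harrow: Harrow wins 5–2.
  Brookfield vs Kenton: Kenton wins 4–3.
  Brookfield vs Linden: Brookfield wins 4–3.
  Brookfield vs Elmhurst: Brookfield wins 5–2.
  Brookfield vs Dover: Dover wins 4–3.
  Harrow vs Kenton: Kenton wins 4–3.
  Harrow vs Linden: Harrow wins 4–3.
  Harrow vs Elmhurst: Harrow wins 4–3.
  Harrow vs Dover: Dover wins 4–3.
  Kenton vs Linden: Linden wins 5–2.
  Kenton vs Elmhurst: Elmhurst wins 5–2.
  Kenton vs Dover: Dover wins 5–2.
  Linden vs Elmhurst: Linden wins 4–3.
  Linden vs Dover: Dover wins 4–3.
  Elmhurst vs Dover: Dover wins 4–3.
Copeland scores (wins − losses):
  Brookfield: 2 − 3 = -1
  Harrow: 3 − 2 = 1
  Kenton: 2 − 3 = -1
  Linden: 2 − 3 = -1
  Elmhurst: 1 − 4 = -3
  Dover: 5 − 0 = 5
Dover has the best Copeland score.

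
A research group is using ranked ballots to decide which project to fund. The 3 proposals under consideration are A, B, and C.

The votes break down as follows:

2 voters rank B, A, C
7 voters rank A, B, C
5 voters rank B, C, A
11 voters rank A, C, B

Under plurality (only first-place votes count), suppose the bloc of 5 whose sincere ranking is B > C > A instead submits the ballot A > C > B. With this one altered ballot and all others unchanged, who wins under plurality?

First-place totals with the altered ballot: A 23, B 2, C 0.
The winner is unchanged: still A.

A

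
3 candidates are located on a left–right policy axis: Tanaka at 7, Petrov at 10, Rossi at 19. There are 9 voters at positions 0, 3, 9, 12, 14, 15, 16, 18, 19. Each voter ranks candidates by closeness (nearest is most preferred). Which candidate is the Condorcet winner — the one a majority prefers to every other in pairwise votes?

Petrov

With single-peaked preferences on a line, the Condorcet winner is the candidate closest to the median voter.
The median voter (position 14) is closest to Petrov at 10.
Check: Petrov vs Tanaka — voters closer to Petrov: 7 of 9.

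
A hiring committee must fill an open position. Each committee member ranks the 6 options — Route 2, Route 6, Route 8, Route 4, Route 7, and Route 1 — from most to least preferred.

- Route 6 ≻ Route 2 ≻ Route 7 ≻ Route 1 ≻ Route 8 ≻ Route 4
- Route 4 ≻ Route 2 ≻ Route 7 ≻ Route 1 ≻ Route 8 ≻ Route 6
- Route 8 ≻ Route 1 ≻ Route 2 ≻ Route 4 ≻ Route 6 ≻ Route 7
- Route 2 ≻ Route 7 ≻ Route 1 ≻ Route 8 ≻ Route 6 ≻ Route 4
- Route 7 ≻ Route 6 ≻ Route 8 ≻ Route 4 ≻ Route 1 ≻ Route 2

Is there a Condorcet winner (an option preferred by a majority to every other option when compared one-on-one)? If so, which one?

Route 2

Head-to-head results (5 voters total):
Route 2 vs Route 6: Route 2 wins 3–2.
Route 2 vs Route 8: Route 2 wins 3–2.
Route 2 vs Route 4: Route 2 wins 3–2.
Route 2 vs Route 7: Route 2 wins 4–1.
Route 2 vs Route 1: Route 2 wins 3–2.
Route 6 vs Route 8: Route 8 wins 3–2.
Route 6 vs Route 4: Route 6 wins 3–2.
Route 6 vs Route 7: Route 7 wins 3–2.
Route 6 vs Route 1: Route 1 wins 3–2.
Route 8 vs Route 4: Route 8 wins 4–1.
Route 8 vs Route 7: Route 7 wins 4–1.
Route 8 vs Route 1: Route 1 wins 3–2.
Route 4 vs Route 7: Route 7 wins 3–2.
Route 4 vs Route 1: Route 1 wins 3–2.
Route 7 vs Route 1: Route 7 wins 4–1.
Route 2 beats each rival — Route 6 (3–2), Route 8 (3–2), Route 4 (3–2), Route 7 (4–1), Route 1 (3–2) — so Route 2 is the Condorcet winner.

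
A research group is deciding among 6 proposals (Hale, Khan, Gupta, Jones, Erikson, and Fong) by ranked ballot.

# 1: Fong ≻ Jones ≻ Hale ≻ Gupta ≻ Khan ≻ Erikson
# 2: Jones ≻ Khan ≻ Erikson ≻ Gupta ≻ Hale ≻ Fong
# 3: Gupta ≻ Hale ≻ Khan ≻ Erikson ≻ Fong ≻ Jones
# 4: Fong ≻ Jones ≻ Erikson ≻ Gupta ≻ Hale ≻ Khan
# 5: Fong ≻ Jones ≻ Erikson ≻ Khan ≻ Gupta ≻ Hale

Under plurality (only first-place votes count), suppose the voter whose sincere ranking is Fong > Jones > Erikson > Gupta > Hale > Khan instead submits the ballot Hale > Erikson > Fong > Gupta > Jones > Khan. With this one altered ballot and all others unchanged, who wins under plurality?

Fong

First-place totals with the altered ballot: Hale 1, Khan 0, Gupta 1, Jones 1, Erikson 0, Fong 2.
The winner is unchanged: still Fong.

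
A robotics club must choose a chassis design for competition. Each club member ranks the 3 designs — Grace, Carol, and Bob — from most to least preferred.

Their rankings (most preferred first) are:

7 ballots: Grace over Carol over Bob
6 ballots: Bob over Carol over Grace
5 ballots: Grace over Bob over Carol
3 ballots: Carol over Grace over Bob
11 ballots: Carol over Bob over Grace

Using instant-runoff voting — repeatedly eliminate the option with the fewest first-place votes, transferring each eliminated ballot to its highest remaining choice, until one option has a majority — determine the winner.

Carol

Round 1: Carol 14, Grace 12, Bob 6. Bob has the fewest and is eliminated.
Round 2: Carol 20, Grace 12. Carol has a majority.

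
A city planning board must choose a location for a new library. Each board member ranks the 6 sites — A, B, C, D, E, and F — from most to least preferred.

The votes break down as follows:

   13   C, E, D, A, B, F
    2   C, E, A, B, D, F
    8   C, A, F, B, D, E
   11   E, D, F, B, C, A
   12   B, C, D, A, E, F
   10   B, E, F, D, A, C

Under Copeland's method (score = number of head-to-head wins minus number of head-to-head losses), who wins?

B

Pairwise results:
  A vs B: B wins 33–23.
  A vs C: C wins 46–10.
  A vs D: D wins 46–10.
  A vs E: E wins 36–20.
  A vs F: A wins 35–21.
  B vs C: B wins 33–23.
  B vs D: B wins 32–24.
  B vs E: B wins 30–26.
  B vs F: B wins 37–19.
  C vs D: C wins 35–21.
  C vs E: C wins 35–21.
  C vs F: C wins 35–21.
  D vs E: E wins 36–20.
  D vs F: D wins 38–18.
  E vs F: E wins 48–8.
Copeland scores (wins − losses):
  A: 1 − 4 = -3
  B: 5 − 0 = 5
  C: 4 − 1 = 3
  D: 2 − 3 = -1
  E: 3 − 2 = 1
  F: 0 − 5 = -5
B has the best Copeland score.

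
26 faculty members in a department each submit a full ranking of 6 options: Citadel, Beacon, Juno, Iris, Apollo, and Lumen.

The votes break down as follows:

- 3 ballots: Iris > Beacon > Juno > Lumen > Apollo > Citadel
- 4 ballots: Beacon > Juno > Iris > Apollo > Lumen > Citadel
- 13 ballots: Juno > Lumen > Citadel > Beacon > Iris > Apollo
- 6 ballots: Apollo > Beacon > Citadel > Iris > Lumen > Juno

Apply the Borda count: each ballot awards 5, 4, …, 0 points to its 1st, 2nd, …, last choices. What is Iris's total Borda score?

52

Borda scores:
  Citadel: 3·0 + 4·0 + 13·3 + 6·3 = 57
  Beacon: 3·4 + 4·5 + 13·2 + 6·4 = 82
  Juno: 3·3 + 4·4 + 13·5 + 6·0 = 90
  Iris: 3·5 + 4·3 + 13·1 + 6·2 = 52
  Apollo: 3·1 + 4·2 + 13·0 + 6·5 = 41
  Lumen: 3·2 + 4·1 + 13·4 + 6·1 = 68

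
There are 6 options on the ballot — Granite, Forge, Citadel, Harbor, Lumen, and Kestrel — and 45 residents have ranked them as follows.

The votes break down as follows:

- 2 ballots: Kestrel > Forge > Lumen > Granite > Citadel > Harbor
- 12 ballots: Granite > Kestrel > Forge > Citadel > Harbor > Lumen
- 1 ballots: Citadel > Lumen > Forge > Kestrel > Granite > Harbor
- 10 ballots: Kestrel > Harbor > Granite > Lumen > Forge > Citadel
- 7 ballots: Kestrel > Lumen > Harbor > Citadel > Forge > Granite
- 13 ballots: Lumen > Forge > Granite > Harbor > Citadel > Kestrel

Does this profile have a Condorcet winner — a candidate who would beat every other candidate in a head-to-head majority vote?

No

Head-to-head results (45 voters total):
Granite vs Forge: Forge wins 23–22.
Granite vs Citadel: Granite wins 37–8.
Granite vs Harbor: Granite wins 28–17.
Granite vs Lumen: Lumen wins 23–22.
Granite vs Kestrel: Granite wins 25–20.
Forge vs Citadel: Forge wins 37–8.
Forge vs Harbor: Forge wins 28–17.
Forge vs Lumen: Lumen wins 31–14.
Forge vs Kestrel: Kestrel wins 31–14.
Citadel vs Harbor: Harbor wins 30–15.
Citadel vs Lumen: Lumen wins 32–13.
Citadel vs Kestrel: Kestrel wins 31–14.
Harbor vs Lumen: Lumen wins 23–22.
Harbor vs Kestrel: Kestrel wins 32–13.
Lumen vs Kestrel: Kestrel wins 31–14.
No candidate beats all others: Granite beats Kestrel beats Forge beats Granite, a majority cycle.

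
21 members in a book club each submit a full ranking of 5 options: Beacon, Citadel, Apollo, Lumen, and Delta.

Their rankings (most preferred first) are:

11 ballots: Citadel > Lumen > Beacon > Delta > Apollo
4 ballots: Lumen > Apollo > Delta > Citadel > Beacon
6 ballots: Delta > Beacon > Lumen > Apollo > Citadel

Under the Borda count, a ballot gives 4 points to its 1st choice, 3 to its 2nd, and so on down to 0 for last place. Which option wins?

Lumen

Borda scores:
  Beacon: 11·2 + 4·0 + 6·3 = 40
  Citadel: 11·4 + 4·1 + 6·0 = 48
  Apollo: 11·0 + 4·3 + 6·1 = 18
  Lumen: 11·3 + 4·4 + 6·2 = 61
  Delta: 11·1 + 4·2 + 6·4 = 43
Lumen has the highest total.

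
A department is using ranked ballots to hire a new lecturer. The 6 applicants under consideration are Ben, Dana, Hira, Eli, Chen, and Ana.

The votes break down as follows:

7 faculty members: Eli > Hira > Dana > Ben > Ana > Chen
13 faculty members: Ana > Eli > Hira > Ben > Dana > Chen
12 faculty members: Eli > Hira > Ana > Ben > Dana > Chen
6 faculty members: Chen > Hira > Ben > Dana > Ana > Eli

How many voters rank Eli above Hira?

Ballots ranking Eli above Hira: 7+13+12 = 32.
Ballots ranking Hira above Eli: 6.
So 32 of 38 voters prefer Eli to Hira.

32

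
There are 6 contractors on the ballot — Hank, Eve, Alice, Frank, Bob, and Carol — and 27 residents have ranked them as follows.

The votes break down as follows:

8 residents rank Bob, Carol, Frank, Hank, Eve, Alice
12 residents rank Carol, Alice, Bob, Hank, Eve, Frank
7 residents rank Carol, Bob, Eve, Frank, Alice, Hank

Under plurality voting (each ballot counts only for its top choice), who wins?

Carol

First-place vote totals:
  Hank: 0
  Eve: 0
  Alice: 0
  Frank: 0
  Bob: 8
  Carol: 19
Carol has the most first-place votes.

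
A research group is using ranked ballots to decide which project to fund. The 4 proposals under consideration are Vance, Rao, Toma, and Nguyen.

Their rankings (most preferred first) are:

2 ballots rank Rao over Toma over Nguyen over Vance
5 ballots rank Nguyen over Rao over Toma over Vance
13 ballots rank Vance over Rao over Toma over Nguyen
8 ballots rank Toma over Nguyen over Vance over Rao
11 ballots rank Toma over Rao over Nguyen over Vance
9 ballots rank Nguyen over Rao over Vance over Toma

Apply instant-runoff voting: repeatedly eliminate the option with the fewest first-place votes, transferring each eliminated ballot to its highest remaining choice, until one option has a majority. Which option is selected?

Toma

Round 1: Toma 19, Nguyen 14, Vance 13, Rao 2. Rao has the fewest and is eliminated.
Round 2: Toma 21, Nguyen 14, Vance 13. Vance has the fewest and is eliminated.
Round 3: Toma 34, Nguyen 14. Toma has a majority.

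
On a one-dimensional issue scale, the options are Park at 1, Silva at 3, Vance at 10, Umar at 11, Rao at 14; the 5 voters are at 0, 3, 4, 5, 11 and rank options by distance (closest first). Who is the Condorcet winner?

With single-peaked preferences on a line, the Condorcet winner is the candidate closest to the median voter.
The median voter (position 4) is closest to Silva at 3.
Check: Silva vs Park — voters closer to Silva: 4 of 5.

Silva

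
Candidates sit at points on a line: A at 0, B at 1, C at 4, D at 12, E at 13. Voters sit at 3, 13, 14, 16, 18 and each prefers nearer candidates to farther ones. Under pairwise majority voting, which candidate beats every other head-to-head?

With single-peaked preferences on a line, the Condorcet winner is the candidate closest to the median voter.
The median voter (position 14) is closest to E at 13.
Check: E vs D — voters closer to E: 4 of 5.

E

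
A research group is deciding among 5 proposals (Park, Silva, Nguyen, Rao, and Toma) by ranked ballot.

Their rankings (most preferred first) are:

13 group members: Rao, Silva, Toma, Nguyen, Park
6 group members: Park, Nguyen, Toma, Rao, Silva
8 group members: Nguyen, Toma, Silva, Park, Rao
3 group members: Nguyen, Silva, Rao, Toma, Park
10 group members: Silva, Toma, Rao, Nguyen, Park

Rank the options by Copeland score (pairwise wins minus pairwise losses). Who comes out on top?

Pairwise results:
  Park vs Silva: Silva wins 34–6.
  Park vs Nguyen: Nguyen wins 34–6.
  Park vs Rao: Rao wins 26–14.
  Park vs Toma: Toma wins 34–6.
  Silva vs Nguyen: Silva wins 23–17.
  Silva vs Rao: Silva wins 21–19.
  Silva vs Toma: Silva wins 26–14.
  Nguyen vs Rao: Rao wins 23–17.
  Nguyen vs Toma: Toma wins 23–17.
  Rao vs Toma: Toma wins 24–16.
Copeland scores (wins − losses):
  Park: 0 − 4 = -4
  Silva: 4 − 0 = 4
  Nguyen: 1 − 3 = -2
  Rao: 2 − 2 = 0
  Toma: 3 − 1 = 2
Silva has the best Copeland score.

Silva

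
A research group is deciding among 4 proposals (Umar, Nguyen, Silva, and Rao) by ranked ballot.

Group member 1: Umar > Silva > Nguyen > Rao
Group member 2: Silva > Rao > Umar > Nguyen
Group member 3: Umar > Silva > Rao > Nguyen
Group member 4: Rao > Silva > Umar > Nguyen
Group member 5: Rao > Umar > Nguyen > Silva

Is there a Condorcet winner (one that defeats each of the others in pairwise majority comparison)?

Head-to-head results (5 voters total):
Umar vs Nguyen: Umar wins 5–0.
Umar vs Silva: Umar wins 3–2.
Umar vs Rao: Rao wins 3–2.
Nguyen vs Silva: Silva wins 4–1.
Nguyen vs Rao: Rao wins 4–1.
Silva vs Rao: Silva wins 3–2.
No candidate beats all others: Umar beats Silva beats Rao beats Umar, a majority cycle.

No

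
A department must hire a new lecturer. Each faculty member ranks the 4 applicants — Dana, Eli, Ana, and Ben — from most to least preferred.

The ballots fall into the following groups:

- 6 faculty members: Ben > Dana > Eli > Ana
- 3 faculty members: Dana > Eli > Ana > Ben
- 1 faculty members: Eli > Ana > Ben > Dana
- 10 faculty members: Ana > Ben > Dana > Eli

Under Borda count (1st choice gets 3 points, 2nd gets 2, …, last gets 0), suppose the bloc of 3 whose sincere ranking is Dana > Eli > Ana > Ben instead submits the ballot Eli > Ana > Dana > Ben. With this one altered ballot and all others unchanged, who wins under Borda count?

Ben

Borda totals with the altered ballot: Dana 25, Eli 18, Ana 38, Ben 39.
The winner is unchanged: still Ben.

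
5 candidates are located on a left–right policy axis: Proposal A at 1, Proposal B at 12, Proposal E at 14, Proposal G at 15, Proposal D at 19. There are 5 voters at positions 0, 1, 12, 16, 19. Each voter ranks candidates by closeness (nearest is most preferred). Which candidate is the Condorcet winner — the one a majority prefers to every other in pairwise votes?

Proposal B

With single-peaked preferences on a line, the Condorcet winner is the candidate closest to the median voter.
The median voter (position 12) is closest to Proposal B at 12.
Check: Proposal B vs Proposal E — voters closer to Proposal B: 3 of 5.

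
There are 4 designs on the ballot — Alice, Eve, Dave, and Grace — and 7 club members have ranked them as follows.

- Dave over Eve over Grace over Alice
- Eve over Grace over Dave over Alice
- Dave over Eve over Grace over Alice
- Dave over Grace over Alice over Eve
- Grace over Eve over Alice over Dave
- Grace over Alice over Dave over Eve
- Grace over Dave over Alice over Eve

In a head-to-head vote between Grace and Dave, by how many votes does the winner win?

1

Ballots ranking Grace above Dave: 4.
Ballots ranking Dave above Grace: 3.
Grace wins 4–3, a margin of 1.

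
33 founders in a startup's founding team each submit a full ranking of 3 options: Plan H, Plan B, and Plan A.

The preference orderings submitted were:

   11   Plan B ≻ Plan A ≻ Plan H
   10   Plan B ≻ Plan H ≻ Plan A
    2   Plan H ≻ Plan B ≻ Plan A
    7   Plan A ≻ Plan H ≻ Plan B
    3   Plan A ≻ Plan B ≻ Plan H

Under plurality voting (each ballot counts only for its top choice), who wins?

Plan B

First-place vote totals:
  Plan H: 2
  Plan B: 21
  Plan A: 10
Plan B has the most first-place votes.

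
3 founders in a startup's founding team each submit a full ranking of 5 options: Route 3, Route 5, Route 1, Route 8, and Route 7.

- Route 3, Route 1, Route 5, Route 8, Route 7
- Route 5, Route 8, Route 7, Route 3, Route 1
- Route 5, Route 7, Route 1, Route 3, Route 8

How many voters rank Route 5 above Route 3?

Ballots ranking Route 5 above Route 3: 2.
Ballots ranking Route 3 above Route 5: 1.
So 2 of 3 voters prefer Route 5 to Route 3.

2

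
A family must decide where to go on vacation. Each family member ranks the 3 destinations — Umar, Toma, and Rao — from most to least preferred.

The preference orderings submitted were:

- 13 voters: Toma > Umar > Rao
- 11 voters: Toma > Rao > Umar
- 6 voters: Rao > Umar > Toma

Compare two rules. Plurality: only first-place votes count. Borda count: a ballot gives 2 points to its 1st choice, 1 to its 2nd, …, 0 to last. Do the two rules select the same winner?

Plurality first-place counts: Umar 0, Toma 24, Rao 6 → Toma.
Borda totals: Umar 19, Toma 48, Rao 23 → Toma.
The two rules agree on Toma.

Yes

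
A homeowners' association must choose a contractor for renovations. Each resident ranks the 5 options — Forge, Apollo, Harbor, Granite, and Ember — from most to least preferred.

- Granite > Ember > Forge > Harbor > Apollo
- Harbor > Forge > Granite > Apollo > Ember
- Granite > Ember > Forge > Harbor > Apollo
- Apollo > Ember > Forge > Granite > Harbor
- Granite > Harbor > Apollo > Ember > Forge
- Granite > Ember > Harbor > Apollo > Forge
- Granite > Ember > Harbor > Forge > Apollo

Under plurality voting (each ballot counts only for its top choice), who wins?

Granite

First-place vote totals:
  Forge: 0
  Apollo: 1
  Harbor: 1
  Granite: 5
  Ember: 0
Granite has the most first-place votes.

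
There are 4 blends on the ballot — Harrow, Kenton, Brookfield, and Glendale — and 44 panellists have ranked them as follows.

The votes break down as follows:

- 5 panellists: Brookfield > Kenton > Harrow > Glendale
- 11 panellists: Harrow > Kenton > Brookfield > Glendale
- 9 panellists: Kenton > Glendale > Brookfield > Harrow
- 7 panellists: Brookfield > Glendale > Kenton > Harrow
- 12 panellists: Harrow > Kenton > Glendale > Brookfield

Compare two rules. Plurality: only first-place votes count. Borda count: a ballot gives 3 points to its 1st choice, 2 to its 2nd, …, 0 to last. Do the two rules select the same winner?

No

Plurality first-place counts: Harrow 23, Kenton 9, Brookfield 12, Glendale 0 → Harrow.
Borda totals: Harrow 74, Kenton 90, Brookfield 56, Glendale 44 → Kenton.
The two rules disagree: plurality picks Harrow, Borda picks Kenton.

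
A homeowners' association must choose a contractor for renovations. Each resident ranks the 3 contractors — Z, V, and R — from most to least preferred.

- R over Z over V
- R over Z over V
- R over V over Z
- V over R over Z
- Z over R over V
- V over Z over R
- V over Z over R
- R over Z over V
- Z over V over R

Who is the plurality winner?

First-place vote totals:
  Z: 2
  V: 3
  R: 4
R has the most first-place votes.

R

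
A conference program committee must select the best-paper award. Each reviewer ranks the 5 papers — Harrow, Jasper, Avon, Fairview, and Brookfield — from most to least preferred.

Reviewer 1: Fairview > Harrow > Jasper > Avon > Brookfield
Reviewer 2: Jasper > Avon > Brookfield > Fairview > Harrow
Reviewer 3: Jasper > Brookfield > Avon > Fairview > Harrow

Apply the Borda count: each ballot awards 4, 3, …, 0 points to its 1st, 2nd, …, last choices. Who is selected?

Borda scores:
  Harrow: 3 + 0 + 0 = 3
  Jasper: 2 + 4 + 4 = 10
  Avon: 1 + 3 + 2 = 6
  Fairview: 4 + 1 + 1 = 6
  Brookfield: 0 + 2 + 3 = 5
Jasper has the highest total.

Jasper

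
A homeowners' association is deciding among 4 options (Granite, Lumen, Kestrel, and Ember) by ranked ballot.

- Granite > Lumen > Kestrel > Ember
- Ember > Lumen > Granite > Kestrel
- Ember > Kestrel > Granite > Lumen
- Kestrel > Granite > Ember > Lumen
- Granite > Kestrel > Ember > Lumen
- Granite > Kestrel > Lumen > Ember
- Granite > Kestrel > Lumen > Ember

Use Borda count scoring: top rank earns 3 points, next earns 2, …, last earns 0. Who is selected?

Borda scores:
  Granite: 3 + 1 + 1 + 2 + 3 + 3 + 3 = 16
  Lumen: 2 + 2 + 0 + 0 + 0 + 1 + 1 = 6
  Kestrel: 1 + 0 + 2 + 3 + 2 + 2 + 2 = 12
  Ember: 0 + 3 + 3 + 1 + 1 + 0 + 0 = 8
Granite has the highest total.

Granite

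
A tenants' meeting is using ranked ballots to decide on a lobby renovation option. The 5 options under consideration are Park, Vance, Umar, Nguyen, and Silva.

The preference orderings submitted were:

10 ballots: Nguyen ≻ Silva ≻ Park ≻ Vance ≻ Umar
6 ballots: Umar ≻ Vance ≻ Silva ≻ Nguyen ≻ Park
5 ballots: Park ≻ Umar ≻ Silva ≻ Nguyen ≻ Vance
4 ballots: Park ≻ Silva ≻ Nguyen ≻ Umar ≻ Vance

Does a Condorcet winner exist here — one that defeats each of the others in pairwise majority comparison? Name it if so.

Head-to-head results (25 voters total):
Park vs Vance: Park wins 19–6.
Park vs Umar: Park wins 19–6.
Park vs Nguyen: Nguyen wins 16–9.
Park vs Silva: Silva wins 16–9.
Vance vs Umar: Umar wins 15–10.
Vance vs Nguyen: Nguyen wins 19–6.
Vance vs Silva: Silva wins 19–6.
Umar vs Nguyen: Nguyen wins 14–11.
Umar vs Silva: Silva wins 14–11.
Nguyen vs Silva: Silva wins 15–10.
Silva beats each rival — Park (16–9), Vance (19–6), Umar (14–11), Nguyen (15–10) — so Silva is the Condorcet winner.

Silva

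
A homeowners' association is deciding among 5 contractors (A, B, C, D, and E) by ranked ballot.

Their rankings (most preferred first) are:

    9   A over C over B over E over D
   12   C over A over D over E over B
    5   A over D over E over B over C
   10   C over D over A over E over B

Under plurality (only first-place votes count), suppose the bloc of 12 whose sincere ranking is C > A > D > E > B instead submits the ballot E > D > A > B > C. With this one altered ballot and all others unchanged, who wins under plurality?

A

First-place totals with the altered ballot: A 14, B 0, C 10, D 0, E 12.
The switch changes the winner from C to A.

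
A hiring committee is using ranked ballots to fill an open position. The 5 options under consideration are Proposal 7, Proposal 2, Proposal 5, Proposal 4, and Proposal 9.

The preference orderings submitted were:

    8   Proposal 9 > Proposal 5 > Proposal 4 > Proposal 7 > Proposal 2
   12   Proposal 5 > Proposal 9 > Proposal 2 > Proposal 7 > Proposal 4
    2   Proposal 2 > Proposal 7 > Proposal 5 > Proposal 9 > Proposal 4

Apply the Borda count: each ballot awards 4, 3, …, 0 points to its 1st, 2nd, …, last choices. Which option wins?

Proposal 5

Borda scores:
  Proposal 7: 8·1 + 12·1 + 2·3 = 26
  Proposal 2: 8·0 + 12·2 + 2·4 = 32
  Proposal 5: 8·3 + 12·4 + 2·2 = 76
  Proposal 4: 8·2 + 12·0 + 2·0 = 16
  Proposal 9: 8·4 + 12·3 + 2·1 = 70
Proposal 5 has the highest total.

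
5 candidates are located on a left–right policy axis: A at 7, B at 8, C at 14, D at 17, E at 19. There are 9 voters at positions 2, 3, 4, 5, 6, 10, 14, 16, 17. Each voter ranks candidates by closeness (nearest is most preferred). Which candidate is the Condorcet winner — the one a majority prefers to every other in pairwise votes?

With single-peaked preferences on a line, the Condorcet winner is the candidate closest to the median voter.
The median voter (position 6) is closest to A at 7.
Check: A vs C — voters closer to A: 6 of 9.

A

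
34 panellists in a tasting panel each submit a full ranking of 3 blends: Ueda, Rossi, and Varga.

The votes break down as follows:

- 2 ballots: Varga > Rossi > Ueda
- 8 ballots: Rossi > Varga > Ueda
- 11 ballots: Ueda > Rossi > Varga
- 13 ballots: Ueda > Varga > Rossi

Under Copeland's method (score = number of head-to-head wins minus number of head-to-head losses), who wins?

Pairwise results:
  Ueda vs Rossi: Ueda wins 24–10.
  Ueda vs Varga: Ueda wins 24–10.
  Rossi vs Varga: Rossi wins 19–15.
Copeland scores (wins − losses):
  Ueda: 2 − 0 = 2
  Rossi: 1 − 1 = 0
  Varga: 0 − 2 = -2
Ueda has the best Copeland score.

Ueda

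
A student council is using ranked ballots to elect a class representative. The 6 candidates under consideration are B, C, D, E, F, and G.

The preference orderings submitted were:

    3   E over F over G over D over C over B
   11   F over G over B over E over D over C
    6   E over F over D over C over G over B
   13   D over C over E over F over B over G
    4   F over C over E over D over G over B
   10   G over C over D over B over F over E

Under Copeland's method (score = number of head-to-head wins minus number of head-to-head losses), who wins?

F

Pairwise results:
  B vs C: C wins 36–11.
  B vs D: D wins 36–11.
  B vs E: E wins 26–21.
  B vs F: F wins 37–10.
  B vs G: G wins 34–13.
  C vs D: D wins 33–14.
  C vs E: C wins 27–20.
  C vs F: F wins 24–23.
  C vs G: G wins 24–23.
  D vs E: E wins 24–23.
  D vs F: F wins 24–23.
  D vs G: G wins 24–23.
  E vs F: F wins 25–22.
  E vs G: E wins 26–21.
  F vs G: F wins 37–10.
Copeland scores (wins − losses):
  B: 0 − 5 = -5
  C: 2 − 3 = -1
  D: 2 − 3 = -1
  E: 3 − 2 = 1
  F: 5 − 0 = 5
  G: 3 − 2 = 1
F has the best Copeland score.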